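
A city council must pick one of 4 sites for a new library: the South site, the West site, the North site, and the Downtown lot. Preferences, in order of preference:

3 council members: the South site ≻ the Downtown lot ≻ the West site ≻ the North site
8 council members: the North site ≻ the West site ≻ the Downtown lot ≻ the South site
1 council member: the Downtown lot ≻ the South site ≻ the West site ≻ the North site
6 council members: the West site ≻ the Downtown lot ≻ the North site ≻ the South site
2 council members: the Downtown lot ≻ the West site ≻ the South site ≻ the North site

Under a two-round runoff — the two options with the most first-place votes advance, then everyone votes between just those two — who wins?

Round 1 first-place votes: the South site 3, the West site 6, the North site 8, the Downtown lot 3.
the North site and the West site advance.
Runoff: the North site is preferred to the West site by 8 voters; the West site by 12.
the West site wins the runoff.

the West site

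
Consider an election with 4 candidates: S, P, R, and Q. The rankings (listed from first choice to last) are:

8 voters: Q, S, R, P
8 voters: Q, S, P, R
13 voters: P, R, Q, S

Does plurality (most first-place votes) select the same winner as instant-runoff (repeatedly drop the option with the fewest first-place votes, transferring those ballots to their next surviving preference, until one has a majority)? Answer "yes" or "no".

yes

Plurality — first-place votes: S 0, P 13, R 0, Q 16. Winner: Q.
Instant-runoff — R1 S 0, P 13, R 0, Q 16 (Q winner). Winner: Q.
The two methods agree.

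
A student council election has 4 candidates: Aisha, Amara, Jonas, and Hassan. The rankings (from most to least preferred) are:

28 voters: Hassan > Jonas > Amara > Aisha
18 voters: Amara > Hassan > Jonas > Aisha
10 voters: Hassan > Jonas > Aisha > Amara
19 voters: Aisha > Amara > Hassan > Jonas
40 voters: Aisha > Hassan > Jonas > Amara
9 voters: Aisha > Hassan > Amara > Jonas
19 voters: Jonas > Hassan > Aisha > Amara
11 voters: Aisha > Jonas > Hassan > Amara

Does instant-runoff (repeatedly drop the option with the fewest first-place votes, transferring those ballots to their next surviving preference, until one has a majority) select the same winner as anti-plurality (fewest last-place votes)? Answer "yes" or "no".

no

Instant-runoff — R1 Aisha 79, Amara 18, Jonas 19, Hassan 38 (Aisha winner). Winner: Aisha.
Anti-plurality — last-place votes: Aisha 46, Amara 80, Jonas 28, Hassan 0. Winner: Hassan.
The two methods disagree.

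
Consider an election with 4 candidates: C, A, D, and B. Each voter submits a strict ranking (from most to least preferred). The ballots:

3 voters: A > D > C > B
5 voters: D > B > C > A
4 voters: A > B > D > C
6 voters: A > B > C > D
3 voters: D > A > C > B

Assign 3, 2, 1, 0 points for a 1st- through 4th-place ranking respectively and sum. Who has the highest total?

C: 3·1 + 5·1 + 4·0 + 6·1 + 3·1 = 17
A: 3·3 + 5·0 + 4·3 + 6·3 + 3·2 = 45
D: 3·2 + 5·3 + 4·1 + 6·0 + 3·3 = 34
B: 3·0 + 5·2 + 4·2 + 6·2 + 3·0 = 30
A has the highest Borda score (45).

A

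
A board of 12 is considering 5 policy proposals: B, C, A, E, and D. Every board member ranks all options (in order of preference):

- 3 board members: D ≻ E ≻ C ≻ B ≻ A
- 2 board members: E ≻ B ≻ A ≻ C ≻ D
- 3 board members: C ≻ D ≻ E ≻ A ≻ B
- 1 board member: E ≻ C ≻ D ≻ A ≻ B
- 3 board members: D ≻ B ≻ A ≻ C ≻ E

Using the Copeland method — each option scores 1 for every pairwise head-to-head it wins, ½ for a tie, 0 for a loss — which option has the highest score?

D

B: beats A; loses to C, E, and D → score 1.
C: beats B and A; ties E and D → score 3.
A: loses to B, C, E, and D → score 0.
E: beats B and A; ties C; loses to D → score 2.5.
D: beats B, A, and E; ties C → score 3.5.
D has the best pairwise record.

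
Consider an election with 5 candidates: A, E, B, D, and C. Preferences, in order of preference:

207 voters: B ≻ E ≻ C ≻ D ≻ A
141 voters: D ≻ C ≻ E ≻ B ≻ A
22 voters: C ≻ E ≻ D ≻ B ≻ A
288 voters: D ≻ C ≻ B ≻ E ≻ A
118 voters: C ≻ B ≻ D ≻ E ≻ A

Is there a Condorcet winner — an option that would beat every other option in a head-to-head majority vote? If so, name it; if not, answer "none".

D

D vs A: 776–0 for D.
D vs E: 547–229 for D.
D vs B: 451–325 for D.
D vs C: 429–347 for D.
D beats every other option head-to-head.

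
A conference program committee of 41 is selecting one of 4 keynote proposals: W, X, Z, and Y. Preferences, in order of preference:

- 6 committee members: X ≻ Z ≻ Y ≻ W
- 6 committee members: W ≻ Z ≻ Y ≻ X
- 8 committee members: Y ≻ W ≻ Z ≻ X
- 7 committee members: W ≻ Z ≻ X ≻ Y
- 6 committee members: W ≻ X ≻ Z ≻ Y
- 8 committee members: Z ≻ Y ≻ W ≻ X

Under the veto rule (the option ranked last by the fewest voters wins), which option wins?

Last-place votes: W 6, X 22, Z 0, Y 13.
Z is ranked last by the fewest voters, so Z wins.

Z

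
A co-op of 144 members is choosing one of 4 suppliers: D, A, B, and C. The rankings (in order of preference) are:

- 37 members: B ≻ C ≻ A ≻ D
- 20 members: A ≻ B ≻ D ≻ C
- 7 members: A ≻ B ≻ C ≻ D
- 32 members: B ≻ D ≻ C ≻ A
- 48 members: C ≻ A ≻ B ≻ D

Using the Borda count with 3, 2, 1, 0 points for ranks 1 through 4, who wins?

B

D: 37·0 + 20·1 + 7·0 + 32·2 + 48·0 = 84
A: 37·1 + 20·3 + 7·3 + 32·0 + 48·2 = 214
B: 37·3 + 20·2 + 7·2 + 32·3 + 48·1 = 309
C: 37·2 + 20·0 + 7·1 + 32·1 + 48·3 = 257
B has the highest Borda score (309).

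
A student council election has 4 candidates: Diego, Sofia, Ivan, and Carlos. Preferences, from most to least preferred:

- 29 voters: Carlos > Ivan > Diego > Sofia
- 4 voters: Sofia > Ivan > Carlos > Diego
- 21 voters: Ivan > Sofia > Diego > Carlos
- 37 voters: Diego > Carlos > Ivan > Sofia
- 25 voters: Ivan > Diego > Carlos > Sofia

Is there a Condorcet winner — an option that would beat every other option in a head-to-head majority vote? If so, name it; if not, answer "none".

Checking pairwise contests:
Ivan beats Diego 79–37.
Diego beats Sofia 91–25.
Carlos beats Ivan 66–50.
Diego beats Carlos 83–33.
Every option loses at least one head-to-head, so there is no Condorcet winner.

none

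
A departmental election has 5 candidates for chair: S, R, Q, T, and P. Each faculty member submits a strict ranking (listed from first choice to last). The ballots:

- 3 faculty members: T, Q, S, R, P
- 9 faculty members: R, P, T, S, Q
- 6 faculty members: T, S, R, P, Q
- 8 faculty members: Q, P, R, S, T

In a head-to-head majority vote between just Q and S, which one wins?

S

Voters preferring Q to S: 11; preferring S to Q: 15.
S wins the head-to-head.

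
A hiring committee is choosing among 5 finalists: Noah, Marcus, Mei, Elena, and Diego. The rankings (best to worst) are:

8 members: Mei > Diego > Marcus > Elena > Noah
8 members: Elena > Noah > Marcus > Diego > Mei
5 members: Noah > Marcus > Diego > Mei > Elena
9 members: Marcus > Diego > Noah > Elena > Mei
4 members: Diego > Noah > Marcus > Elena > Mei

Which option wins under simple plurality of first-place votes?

First-place votes: Noah 5, Marcus 9, Mei 8, Elena 8, Diego 4.
Marcus has the most first-place votes.

Marcus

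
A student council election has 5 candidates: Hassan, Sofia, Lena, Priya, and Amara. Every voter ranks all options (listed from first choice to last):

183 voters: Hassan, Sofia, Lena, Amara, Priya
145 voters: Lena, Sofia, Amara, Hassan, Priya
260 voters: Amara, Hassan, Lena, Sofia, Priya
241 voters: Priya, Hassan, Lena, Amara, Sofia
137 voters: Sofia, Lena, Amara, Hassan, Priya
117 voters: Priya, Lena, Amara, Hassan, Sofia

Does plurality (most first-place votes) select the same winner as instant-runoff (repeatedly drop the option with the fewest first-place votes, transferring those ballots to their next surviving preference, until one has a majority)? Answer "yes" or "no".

Plurality — first-place votes: Hassan 183, Sofia 137, Lena 145, Priya 358, Amara 260. Winner: Priya.
Instant-runoff — R1 Hassan 183, Sofia 137, Lena 145, Priya 358, Amara 260 (Sofia out); R2 Hassan 183, Lena 282, Priya 358, Amara 260 (Hassan out); R3 Lena 465, Priya 358, Amara 260 (Amara out); R4 Lena 725, Priya 358 (Lena winner). Winner: Lena.
The two methods disagree.

no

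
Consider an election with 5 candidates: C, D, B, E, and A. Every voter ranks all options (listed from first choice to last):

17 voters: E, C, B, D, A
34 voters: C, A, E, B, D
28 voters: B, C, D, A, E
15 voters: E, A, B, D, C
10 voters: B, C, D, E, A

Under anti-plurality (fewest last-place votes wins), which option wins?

B

Last-place votes: C 15, D 34, B 0, E 28, A 27.
B is ranked last by the fewest voters, so B wins.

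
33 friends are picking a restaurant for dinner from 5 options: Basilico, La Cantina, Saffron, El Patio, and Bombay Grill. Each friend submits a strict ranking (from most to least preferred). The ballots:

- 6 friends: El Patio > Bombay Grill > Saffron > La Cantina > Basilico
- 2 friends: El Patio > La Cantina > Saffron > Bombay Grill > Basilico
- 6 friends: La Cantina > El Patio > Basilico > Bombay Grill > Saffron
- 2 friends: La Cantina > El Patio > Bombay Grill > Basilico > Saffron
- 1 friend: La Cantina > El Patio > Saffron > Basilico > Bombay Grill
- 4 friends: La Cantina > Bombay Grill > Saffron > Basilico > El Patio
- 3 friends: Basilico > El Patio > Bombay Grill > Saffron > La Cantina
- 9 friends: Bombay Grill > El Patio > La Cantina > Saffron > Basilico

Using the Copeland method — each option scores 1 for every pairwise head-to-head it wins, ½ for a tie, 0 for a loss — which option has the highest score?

Basilico: loses to La Cantina, Saffron, El Patio, and Bombay Grill → score 0.
La Cantina: beats Basilico and Saffron; loses to El Patio and Bombay Grill → score 2.
Saffron: beats Basilico; loses to La Cantina, El Patio, and Bombay Grill → score 1.
El Patio: beats Basilico, La Cantina, Saffron, and Bombay Grill → score 4.
Bombay Grill: beats Basilico, La Cantina, and Saffron; loses to El Patio → score 3.
El Patio has the best pairwise record.

El Patio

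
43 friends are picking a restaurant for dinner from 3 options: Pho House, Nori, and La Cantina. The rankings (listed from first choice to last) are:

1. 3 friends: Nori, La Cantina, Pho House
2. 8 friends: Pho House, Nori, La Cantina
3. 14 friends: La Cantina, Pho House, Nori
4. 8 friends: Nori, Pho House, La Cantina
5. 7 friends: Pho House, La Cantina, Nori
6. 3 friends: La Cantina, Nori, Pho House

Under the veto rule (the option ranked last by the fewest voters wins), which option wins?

Pho House

Last-place votes: Pho House 6, Nori 21, La Cantina 16.
Pho House is ranked last by the fewest voters, so Pho House wins.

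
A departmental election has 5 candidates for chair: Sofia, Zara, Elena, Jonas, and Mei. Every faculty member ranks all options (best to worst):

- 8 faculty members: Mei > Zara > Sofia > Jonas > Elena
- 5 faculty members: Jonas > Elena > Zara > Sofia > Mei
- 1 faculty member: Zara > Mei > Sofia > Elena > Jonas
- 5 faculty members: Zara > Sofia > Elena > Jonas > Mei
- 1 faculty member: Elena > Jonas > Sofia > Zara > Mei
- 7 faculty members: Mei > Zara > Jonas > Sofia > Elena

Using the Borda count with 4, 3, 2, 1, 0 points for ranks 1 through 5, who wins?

Sofia: 8·2 + 5·1 + 1·2 + 5·3 + 1·2 + 7·1 = 47
Zara: 8·3 + 5·2 + 1·4 + 5·4 + 1·1 + 7·3 = 80
Elena: 8·0 + 5·3 + 1·1 + 5·2 + 1·4 + 7·0 = 30
Jonas: 8·1 + 5·4 + 1·0 + 5·1 + 1·3 + 7·2 = 50
Mei: 8·4 + 5·0 + 1·3 + 5·0 + 1·0 + 7·4 = 63
Zara has the highest Borda score (80).

Zara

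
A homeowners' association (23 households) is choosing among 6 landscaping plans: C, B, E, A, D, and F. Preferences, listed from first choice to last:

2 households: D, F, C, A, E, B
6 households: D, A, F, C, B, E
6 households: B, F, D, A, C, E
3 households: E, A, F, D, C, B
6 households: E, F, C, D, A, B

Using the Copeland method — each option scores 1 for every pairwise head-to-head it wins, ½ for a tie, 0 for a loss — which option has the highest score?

C: beats B and E; loses to A, D, and F → score 2.
B: beats E; loses to C, A, D, and F → score 1.
E: loses to C, B, A, D, and F → score 0.
A: beats C, B, and E; loses to D and F → score 3.
D: beats C, B, E, and A; loses to F → score 4.
F: beats C, B, E, A, and D → score 5.
F has the best pairwise record.

F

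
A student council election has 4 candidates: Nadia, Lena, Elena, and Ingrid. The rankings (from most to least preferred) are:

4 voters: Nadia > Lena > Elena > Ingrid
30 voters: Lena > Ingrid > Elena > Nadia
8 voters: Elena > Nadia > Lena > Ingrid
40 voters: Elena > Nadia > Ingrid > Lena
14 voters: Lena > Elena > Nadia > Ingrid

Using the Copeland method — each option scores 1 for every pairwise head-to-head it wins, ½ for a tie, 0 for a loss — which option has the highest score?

Nadia: beats Lena and Ingrid; loses to Elena → score 2.
Lena: beats Ingrid; ties Elena; loses to Nadia → score 1.5.
Elena: beats Nadia and Ingrid; ties Lena → score 2.5.
Ingrid: loses to Nadia, Lena, and Elena → score 0.
Elena has the best pairwise record.

Elena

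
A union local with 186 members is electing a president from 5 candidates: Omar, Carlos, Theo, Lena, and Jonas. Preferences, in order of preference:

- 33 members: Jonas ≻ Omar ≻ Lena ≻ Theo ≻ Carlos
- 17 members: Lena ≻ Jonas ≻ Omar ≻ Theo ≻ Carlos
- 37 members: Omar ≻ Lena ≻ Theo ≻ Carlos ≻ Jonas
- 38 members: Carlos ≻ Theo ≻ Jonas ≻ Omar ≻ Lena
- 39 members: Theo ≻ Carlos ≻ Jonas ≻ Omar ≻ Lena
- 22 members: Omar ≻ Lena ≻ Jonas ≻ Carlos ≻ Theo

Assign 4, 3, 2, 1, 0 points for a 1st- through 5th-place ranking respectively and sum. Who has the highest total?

Omar: 33·3 + 17·2 + 37·4 + 38·1 + 39·1 + 22·4 = 446
Carlos: 33·0 + 17·0 + 37·1 + 38·4 + 39·3 + 22·1 = 328
Theo: 33·1 + 17·1 + 37·2 + 38·3 + 39·4 + 22·0 = 394
Lena: 33·2 + 17·4 + 37·3 + 38·0 + 39·0 + 22·3 = 311
Jonas: 33·4 + 17·3 + 37·0 + 38·2 + 39·2 + 22·2 = 381
Omar has the highest Borda score (446).

Omar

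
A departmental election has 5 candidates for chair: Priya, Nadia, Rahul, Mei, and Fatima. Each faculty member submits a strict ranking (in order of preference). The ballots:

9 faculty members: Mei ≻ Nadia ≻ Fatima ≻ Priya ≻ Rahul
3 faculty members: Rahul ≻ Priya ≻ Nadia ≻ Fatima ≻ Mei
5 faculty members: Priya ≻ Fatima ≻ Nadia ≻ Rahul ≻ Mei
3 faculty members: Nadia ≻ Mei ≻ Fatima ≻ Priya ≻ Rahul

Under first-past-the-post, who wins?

First-place votes: Priya 5, Nadia 3, Rahul 3, Mei 9, Fatima 0.
Mei has the most first-place votes.

Mei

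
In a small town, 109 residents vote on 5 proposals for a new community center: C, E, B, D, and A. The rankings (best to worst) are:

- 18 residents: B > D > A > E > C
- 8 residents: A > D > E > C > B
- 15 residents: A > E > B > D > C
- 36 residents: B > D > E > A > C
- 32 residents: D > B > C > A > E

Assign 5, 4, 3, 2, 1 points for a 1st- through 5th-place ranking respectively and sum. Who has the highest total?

B

C: 18·1 + 8·2 + 15·1 + 36·1 + 32·3 = 181
E: 18·2 + 8·3 + 15·4 + 36·3 + 32·1 = 260
B: 18·5 + 8·1 + 15·3 + 36·5 + 32·4 = 451
D: 18·4 + 8·4 + 15·2 + 36·4 + 32·5 = 438
A: 18·3 + 8·5 + 15·5 + 36·2 + 32·2 = 305
B has the highest Borda score (451).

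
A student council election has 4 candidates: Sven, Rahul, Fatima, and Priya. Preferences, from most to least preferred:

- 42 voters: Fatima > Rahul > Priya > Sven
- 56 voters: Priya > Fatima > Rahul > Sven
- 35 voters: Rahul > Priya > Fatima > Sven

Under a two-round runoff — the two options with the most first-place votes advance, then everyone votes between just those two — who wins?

Round 1 first-place votes: Sven 0, Rahul 35, Fatima 42, Priya 56.
Priya and Fatima advance.
Runoff: Priya is preferred to Fatima by 91 voters; Fatima by 42.
Priya wins the runoff.

Priya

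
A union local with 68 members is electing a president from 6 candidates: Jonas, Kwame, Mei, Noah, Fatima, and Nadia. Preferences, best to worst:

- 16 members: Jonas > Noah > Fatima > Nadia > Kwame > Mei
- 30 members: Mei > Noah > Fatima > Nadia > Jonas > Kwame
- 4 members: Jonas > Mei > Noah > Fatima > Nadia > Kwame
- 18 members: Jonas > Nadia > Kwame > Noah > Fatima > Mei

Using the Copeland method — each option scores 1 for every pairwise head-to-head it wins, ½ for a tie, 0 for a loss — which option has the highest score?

Jonas: beats Kwame, Mei, Noah, Fatima, and Nadia → score 5.
Kwame: ties Mei; loses to Jonas, Noah, Fatima, and Nadia → score 0.5.
Mei: ties Kwame, Noah, Fatima, and Nadia; loses to Jonas → score 2.
Noah: beats Kwame, Fatima, and Nadia; ties Mei; loses to Jonas → score 3.5.
Fatima: beats Kwame and Nadia; ties Mei; loses to Jonas and Noah → score 2.5.
Nadia: beats Kwame; ties Mei; loses to Jonas, Noah, and Fatima → score 1.5.
Jonas has the best pairwise record.

Jonas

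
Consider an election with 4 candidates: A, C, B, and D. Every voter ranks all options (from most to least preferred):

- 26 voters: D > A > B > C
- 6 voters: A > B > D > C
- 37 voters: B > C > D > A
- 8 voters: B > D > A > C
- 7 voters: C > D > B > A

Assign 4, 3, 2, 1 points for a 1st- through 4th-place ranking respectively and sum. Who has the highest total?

B

A: 26·3 + 6·4 + 37·1 + 8·2 + 7·1 = 162
C: 26·1 + 6·1 + 37·3 + 8·1 + 7·4 = 179
B: 26·2 + 6·3 + 37·4 + 8·4 + 7·2 = 264
D: 26·4 + 6·2 + 37·2 + 8·3 + 7·3 = 235
B has the highest Borda score (264).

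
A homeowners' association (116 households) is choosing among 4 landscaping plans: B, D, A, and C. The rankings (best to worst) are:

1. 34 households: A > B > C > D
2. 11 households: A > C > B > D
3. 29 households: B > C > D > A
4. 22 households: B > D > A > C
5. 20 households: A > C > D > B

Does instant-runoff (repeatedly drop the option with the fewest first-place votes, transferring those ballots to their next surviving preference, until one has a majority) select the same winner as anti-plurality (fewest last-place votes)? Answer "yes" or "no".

no

Instant-runoff — R1 B 51, D 0, A 65, C 0 (A winner). Winner: A.
Anti-plurality — last-place votes: B 20, D 45, A 29, C 22. Winner: B.
The two methods disagree.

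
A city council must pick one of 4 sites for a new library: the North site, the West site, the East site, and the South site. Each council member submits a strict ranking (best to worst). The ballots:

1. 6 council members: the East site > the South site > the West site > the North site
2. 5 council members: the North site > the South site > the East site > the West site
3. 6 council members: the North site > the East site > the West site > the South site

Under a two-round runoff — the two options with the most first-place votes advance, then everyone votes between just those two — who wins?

Round 1 first-place votes: the North site 11, the West site 0, the East site 6, the South site 0.
the North site and the East site advance.
Runoff: the North site is preferred to the East site by 11 voters; the East site by 6.
the North site wins the runoff.

the North site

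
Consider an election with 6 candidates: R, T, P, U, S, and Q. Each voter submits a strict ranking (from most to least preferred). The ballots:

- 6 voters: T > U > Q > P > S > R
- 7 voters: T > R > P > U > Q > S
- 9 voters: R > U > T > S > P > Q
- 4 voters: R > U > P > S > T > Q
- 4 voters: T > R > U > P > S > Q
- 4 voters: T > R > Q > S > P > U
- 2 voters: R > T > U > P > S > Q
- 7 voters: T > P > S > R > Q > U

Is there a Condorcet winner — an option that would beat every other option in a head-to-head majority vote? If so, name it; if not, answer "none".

T vs R: 28–15 for T.
T vs P: 39–4 for T.
T vs U: 30–13 for T.
T vs S: 39–4 for T.
T vs Q: 43–0 for T.
T beats every other option head-to-head.

T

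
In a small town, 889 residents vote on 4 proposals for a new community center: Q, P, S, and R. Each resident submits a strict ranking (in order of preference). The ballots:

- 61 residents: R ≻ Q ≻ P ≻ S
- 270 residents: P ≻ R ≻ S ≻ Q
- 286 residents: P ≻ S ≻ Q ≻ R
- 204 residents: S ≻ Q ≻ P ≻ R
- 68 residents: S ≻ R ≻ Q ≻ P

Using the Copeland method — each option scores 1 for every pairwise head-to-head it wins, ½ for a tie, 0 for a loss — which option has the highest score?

Q: beats R; loses to P and S → score 1.
P: beats Q, S, and R → score 3.
S: beats Q and R; loses to P → score 2.
R: loses to Q, P, and S → score 0.
P has the best pairwise record.

P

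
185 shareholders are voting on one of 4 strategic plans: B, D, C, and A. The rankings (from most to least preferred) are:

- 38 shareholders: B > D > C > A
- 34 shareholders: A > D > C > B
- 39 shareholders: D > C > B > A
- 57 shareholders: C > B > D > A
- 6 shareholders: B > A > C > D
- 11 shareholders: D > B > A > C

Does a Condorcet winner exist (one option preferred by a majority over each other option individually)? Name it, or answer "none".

Checking pairwise contests:
C beats B 130–55.
B beats D 101–84.
D beats C 122–63.
B beats A 151–34.
Every option loses at least one head-to-head, so there is no Condorcet winner.

none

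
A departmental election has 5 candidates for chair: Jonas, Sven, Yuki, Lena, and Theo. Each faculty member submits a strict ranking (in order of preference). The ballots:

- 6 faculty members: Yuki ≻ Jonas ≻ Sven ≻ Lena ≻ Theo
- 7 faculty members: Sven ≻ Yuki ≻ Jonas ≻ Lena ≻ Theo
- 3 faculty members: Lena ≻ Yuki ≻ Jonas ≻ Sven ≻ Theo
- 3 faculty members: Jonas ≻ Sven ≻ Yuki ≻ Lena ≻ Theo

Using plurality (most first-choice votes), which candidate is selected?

First-place votes: Jonas 3, Sven 7, Yuki 6, Lena 3, Theo 0.
Sven has the most first-place votes.

Sven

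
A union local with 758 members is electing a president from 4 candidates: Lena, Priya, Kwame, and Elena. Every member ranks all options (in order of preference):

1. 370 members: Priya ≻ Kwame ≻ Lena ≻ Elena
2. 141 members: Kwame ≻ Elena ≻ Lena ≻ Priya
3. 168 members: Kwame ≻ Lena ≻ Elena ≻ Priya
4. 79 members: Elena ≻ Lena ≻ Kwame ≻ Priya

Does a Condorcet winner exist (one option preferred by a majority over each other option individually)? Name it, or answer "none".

Kwame vs Lena: 679–79 for Kwame.
Kwame vs Priya: 388–370 for Kwame.
Kwame vs Elena: 679–79 for Kwame.
Kwame beats every other option head-to-head.

Kwame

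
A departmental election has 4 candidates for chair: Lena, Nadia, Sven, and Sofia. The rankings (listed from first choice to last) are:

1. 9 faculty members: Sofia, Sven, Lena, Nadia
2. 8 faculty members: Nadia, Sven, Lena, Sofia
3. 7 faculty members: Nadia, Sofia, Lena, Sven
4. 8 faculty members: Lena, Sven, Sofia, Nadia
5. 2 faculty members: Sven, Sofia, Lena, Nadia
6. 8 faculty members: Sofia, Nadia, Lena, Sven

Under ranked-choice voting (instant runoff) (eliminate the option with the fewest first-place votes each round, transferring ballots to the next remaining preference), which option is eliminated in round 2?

Round 1: Lena 8, Nadia 15, Sven 2, Sofia 17. Eliminate Sven.
Round 2: Lena 8, Nadia 15, Sofia 19. Eliminate Lena.

Lena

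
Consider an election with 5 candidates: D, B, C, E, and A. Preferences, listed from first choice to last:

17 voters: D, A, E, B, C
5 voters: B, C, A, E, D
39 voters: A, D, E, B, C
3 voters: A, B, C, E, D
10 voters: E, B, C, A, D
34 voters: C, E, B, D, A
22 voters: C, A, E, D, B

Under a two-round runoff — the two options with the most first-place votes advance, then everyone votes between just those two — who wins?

C

Round 1 first-place votes: D 17, B 5, C 56, E 10, A 42.
C and A advance.
Runoff: C is preferred to A by 71 voters; A by 59.
C wins the runoff.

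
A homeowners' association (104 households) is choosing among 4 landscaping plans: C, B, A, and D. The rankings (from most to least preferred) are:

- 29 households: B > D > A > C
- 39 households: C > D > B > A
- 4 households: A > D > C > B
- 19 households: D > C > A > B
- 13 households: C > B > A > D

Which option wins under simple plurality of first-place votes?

C

First-place votes: C 52, B 29, A 4, D 19.
C has the most first-place votes.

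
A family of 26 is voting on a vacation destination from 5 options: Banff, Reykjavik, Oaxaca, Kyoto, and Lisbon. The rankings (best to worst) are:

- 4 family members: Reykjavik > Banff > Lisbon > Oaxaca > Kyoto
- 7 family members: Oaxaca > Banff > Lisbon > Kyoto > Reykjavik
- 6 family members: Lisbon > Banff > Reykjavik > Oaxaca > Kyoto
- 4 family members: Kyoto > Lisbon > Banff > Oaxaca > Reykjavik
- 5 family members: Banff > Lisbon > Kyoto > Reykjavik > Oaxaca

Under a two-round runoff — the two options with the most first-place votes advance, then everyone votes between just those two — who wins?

Lisbon

Round 1 first-place votes: Banff 5, Reykjavik 4, Oaxaca 7, Kyoto 4, Lisbon 6.
Oaxaca and Lisbon advance.
Runoff: Oaxaca is preferred to Lisbon by 7 voters; Lisbon by 19.
Lisbon wins the runoff.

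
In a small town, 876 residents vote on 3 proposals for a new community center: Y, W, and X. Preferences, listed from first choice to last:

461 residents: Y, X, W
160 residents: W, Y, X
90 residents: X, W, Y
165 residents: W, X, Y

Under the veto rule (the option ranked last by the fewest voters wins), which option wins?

X

Last-place votes: Y 255, W 461, X 160.
X is ranked last by the fewest voters, so X wins.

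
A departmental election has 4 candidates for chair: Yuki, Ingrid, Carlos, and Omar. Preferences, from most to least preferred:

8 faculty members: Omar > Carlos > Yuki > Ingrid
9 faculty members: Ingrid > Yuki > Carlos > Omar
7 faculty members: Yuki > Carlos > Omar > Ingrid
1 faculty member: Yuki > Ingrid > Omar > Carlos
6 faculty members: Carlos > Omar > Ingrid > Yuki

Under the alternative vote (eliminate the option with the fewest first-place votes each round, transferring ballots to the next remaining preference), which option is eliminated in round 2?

Yuki

Round 1: Yuki 8, Ingrid 9, Carlos 6, Omar 8. Eliminate Carlos.
Round 2: Yuki 8, Ingrid 9, Omar 14. Eliminate Yuki.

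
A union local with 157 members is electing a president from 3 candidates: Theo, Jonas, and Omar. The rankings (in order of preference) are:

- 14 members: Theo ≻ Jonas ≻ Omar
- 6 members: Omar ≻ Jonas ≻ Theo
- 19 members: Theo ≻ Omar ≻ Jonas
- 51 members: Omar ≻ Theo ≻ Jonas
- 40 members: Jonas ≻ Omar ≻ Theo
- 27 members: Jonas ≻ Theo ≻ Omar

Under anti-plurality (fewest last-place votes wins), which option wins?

Last-place votes: Theo 46, Jonas 70, Omar 41.
Omar is ranked last by the fewest voters, so Omar wins.

Omar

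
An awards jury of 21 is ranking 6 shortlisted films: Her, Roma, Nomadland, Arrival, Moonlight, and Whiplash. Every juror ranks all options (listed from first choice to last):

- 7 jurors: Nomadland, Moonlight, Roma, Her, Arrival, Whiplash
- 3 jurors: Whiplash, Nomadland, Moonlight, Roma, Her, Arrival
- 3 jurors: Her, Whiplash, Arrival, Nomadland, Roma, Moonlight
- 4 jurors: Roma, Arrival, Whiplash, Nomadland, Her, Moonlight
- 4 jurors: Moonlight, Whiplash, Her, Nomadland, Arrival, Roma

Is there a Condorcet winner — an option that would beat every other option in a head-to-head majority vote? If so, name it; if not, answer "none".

none

Checking pairwise contests:
Roma beats Her 14–7.
Nomadland beats Roma 17–4.
Whiplash beats Nomadland 14–7.
Her beats Arrival 17–4.
Nomadland beats Moonlight 17–4.
Roma beats Whiplash 11–10.
Every option loses at least one head-to-head, so there is no Condorcet winner.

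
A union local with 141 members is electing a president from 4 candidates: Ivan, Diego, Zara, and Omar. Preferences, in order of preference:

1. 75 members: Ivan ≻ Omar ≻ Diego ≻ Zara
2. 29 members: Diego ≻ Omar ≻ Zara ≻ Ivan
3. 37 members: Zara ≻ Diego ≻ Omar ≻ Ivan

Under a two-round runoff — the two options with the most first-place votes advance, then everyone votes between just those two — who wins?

Round 1 first-place votes: Ivan 75, Diego 29, Zara 37, Omar 0.
Ivan and Zara advance.
Runoff: Ivan is preferred to Zara by 75 voters; Zara by 66.
Ivan wins the runoff.

Ivan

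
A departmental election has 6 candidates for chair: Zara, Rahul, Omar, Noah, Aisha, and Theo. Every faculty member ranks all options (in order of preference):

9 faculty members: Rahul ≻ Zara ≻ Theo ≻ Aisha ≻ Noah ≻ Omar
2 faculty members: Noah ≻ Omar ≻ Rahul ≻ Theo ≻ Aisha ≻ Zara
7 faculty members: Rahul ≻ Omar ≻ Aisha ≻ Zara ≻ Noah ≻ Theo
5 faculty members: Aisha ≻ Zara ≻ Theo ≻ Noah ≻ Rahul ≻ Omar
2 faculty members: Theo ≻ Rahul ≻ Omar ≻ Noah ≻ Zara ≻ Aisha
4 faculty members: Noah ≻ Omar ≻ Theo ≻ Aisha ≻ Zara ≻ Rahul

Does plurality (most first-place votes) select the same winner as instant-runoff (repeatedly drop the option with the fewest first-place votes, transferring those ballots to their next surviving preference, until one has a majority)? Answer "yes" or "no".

yes

Plurality — first-place votes: Zara 0, Rahul 16, Omar 0, Noah 6, Aisha 5, Theo 2. Winner: Rahul.
Instant-runoff — R1 Zara 0, Rahul 16, Omar 0, Noah 6, Aisha 5, Theo 2 (Rahul winner). Winner: Rahul.
The two methods agree.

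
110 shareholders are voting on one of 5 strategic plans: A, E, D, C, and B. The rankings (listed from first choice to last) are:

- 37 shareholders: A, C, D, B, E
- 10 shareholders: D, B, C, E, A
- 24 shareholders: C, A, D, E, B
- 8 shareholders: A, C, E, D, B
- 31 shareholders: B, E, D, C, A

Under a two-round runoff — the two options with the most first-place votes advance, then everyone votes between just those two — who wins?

A

Round 1 first-place votes: A 45, E 0, D 10, C 24, B 31.
A and B advance.
Runoff: A is preferred to B by 69 voters; B by 41.
A wins the runoff.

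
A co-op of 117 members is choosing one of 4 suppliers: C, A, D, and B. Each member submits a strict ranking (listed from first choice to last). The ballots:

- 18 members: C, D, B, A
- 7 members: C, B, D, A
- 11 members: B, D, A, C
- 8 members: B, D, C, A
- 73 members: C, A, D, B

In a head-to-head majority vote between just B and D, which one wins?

D

Voters preferring B to D: 26; preferring D to B: 91.
D wins the head-to-head.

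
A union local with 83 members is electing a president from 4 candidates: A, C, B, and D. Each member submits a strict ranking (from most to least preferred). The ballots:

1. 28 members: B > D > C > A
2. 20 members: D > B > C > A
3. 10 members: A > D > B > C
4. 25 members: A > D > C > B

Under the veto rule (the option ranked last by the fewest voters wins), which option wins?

Last-place votes: A 48, C 10, B 25, D 0.
D is ranked last by the fewest voters, so D wins.

D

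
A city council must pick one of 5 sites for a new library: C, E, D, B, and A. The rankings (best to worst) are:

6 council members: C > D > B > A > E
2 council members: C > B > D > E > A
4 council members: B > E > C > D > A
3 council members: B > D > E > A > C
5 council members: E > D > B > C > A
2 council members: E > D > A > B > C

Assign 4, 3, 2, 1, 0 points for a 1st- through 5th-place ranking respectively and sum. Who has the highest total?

C: 6·4 + 2·4 + 4·2 + 3·0 + 5·1 + 2·0 = 45
E: 6·0 + 2·1 + 4·3 + 3·2 + 5·4 + 2·4 = 48
D: 6·3 + 2·2 + 4·1 + 3·3 + 5·3 + 2·3 = 56
B: 6·2 + 2·3 + 4·4 + 3·4 + 5·2 + 2·1 = 58
A: 6·1 + 2·0 + 4·0 + 3·1 + 5·0 + 2·2 = 13
B has the highest Borda score (58).

B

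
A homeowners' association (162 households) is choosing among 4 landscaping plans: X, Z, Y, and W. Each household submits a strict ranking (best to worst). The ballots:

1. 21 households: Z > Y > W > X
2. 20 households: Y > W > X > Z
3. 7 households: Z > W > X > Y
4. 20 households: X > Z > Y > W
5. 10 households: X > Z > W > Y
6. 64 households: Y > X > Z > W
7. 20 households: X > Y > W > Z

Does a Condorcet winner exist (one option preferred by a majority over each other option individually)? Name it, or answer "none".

Y

Y vs X: 105–57 for Y.
Y vs Z: 104–58 for Y.
Y vs W: 145–17 for Y.
Y beats every other option head-to-head.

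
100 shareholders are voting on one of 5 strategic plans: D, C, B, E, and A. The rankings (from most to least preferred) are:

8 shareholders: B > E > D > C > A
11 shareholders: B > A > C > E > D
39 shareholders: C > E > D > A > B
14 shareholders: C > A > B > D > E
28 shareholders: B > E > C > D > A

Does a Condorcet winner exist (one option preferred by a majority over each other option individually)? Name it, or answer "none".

C

C vs D: 92–8 for C.
C vs B: 53–47 for C.
C vs E: 64–36 for C.
C vs A: 89–11 for C.
C beats every other option head-to-head.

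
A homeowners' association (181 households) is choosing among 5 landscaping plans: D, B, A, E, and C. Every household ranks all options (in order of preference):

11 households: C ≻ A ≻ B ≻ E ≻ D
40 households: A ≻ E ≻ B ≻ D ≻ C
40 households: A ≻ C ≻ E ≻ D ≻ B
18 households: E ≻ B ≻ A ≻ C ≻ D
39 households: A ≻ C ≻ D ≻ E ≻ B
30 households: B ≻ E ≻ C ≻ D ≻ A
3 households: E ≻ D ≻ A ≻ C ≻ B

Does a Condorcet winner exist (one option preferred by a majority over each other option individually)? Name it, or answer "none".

A

A vs D: 148–33 for A.
A vs B: 133–48 for A.
A vs E: 130–51 for A.
A vs C: 140–41 for A.
A beats every other option head-to-head.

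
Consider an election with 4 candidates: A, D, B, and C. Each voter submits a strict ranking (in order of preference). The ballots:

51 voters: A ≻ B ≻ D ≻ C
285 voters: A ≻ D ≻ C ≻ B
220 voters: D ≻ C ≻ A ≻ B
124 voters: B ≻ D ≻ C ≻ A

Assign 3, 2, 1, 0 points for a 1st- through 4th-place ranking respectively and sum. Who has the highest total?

A: 51·3 + 285·3 + 220·1 + 124·0 = 1228
D: 51·1 + 285·2 + 220·3 + 124·2 = 1529
B: 51·2 + 285·0 + 220·0 + 124·3 = 474
C: 51·0 + 285·1 + 220·2 + 124·1 = 849
D has the highest Borda score (1529).

D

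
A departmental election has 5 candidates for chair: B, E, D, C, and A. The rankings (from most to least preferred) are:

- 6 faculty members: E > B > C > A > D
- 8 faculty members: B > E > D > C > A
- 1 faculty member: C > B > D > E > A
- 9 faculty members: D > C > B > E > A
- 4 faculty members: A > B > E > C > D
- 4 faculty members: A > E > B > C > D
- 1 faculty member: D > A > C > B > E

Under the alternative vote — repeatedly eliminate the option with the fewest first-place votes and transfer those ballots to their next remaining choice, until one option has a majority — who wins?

Round 1: B 8, E 6, D 10, C 1, A 8. Eliminate C.
Round 2: B 9, E 6, D 10, A 8. Eliminate E.
Round 3: B 15, D 10, A 8. Eliminate A.
Round 4: B 23, D 10. B has a majority.

B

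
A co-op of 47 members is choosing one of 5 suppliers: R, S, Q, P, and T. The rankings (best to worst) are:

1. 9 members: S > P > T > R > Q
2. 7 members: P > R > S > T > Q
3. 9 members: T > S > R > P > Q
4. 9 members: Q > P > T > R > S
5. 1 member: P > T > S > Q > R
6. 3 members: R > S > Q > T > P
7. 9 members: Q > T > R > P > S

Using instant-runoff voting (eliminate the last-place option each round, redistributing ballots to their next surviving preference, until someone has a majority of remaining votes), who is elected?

S

Round 1: R 3, S 9, Q 18, P 8, T 9. Eliminate R.
Round 2: S 12, Q 18, P 8, T 9. Eliminate P.
Round 3: S 19, Q 18, T 10. Eliminate T.
Round 4: S 29, Q 18. S has a majority.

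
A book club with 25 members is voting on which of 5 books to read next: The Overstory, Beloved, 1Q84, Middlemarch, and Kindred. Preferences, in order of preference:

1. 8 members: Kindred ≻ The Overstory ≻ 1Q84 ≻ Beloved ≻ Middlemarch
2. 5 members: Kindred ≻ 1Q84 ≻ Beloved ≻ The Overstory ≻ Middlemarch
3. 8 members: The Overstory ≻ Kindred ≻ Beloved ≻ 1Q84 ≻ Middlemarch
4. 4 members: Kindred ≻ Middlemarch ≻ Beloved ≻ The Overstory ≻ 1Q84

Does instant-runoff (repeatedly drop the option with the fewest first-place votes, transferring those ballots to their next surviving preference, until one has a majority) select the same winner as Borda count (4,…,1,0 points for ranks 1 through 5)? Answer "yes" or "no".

Instant-runoff — R1 The Overstory 8, Beloved 0, 1Q84 0, Middlemarch 0, Kindred 17 (Kindred winner). Winner: Kindred.
Borda — scores: The Overstory 65, Beloved 42, 1Q84 39, Middlemarch 12, Kindred 92. Winner: Kindred.
The two methods agree.

yes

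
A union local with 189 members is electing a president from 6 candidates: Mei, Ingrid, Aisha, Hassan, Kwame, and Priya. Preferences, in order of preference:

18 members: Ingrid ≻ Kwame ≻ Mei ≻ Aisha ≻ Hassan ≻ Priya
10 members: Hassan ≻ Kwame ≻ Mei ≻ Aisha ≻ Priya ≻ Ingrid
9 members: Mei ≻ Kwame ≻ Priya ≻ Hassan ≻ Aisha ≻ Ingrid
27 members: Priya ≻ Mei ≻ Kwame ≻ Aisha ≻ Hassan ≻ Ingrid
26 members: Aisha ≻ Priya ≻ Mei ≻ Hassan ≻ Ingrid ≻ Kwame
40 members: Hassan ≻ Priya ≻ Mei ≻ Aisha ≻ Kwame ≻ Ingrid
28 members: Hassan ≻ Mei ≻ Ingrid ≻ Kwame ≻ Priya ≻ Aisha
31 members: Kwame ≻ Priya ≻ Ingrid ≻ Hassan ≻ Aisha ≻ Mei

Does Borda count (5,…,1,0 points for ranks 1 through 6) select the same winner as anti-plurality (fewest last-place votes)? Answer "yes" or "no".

Borda — scores: Mei 547, Ingrid 293, Aisha 360, Hassan 567, Kwame 480, Priya 588. Winner: Priya.
Anti-plurality — last-place votes: Mei 31, Ingrid 86, Aisha 28, Hassan 0, Kwame 26, Priya 18. Winner: Hassan.
The two methods disagree.

no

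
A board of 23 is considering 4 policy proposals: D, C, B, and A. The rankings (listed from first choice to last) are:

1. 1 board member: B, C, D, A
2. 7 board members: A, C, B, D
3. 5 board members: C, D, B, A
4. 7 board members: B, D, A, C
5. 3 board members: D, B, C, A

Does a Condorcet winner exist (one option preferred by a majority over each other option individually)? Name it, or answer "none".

none

Checking pairwise contests:
C beats D 13–10.
A beats C 14–9.
C beats B 12–11.
D beats A 16–7.
Every option loses at least one head-to-head, so there is no Condorcet winner.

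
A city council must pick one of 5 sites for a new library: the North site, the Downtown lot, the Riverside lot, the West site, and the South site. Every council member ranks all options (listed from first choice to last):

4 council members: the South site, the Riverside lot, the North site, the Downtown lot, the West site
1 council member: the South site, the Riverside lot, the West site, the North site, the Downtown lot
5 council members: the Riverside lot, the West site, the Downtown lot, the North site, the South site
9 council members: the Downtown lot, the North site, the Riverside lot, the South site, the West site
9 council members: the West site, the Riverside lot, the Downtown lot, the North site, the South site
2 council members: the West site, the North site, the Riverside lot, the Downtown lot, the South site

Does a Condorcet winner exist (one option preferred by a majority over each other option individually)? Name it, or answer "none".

the Riverside lot

the Riverside lot vs the North site: 19–11 for the Riverside lot.
the Riverside lot vs the Downtown lot: 21–9 for the Riverside lot.
the Riverside lot vs the West site: 19–11 for the Riverside lot.
the Riverside lot vs the South site: 25–5 for the Riverside lot.
the Riverside lot beats every other option head-to-head.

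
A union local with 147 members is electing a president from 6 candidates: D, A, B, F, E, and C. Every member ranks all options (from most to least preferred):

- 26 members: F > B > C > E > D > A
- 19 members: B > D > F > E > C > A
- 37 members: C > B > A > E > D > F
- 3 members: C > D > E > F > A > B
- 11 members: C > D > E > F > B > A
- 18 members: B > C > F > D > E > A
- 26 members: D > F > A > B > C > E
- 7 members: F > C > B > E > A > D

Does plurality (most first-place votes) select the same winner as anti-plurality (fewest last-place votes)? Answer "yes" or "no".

yes

Plurality — first-place votes: D 26, A 0, B 37, F 33, E 0, C 51. Winner: C.
Anti-plurality — last-place votes: D 7, A 74, B 3, F 37, E 26, C 0. Winner: C.
The two methods agree.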